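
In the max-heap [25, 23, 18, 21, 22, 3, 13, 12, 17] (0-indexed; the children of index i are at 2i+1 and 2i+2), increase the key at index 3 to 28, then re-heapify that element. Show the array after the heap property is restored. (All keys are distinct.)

set index 3 from 21 to 28 → [25, 23, 18, 28, 22, 3, 13, 12, 17]
28 > parent 23 at index 1, swap → [25, 28, 18, 23, 22, 3, 13, 12, 17]
28 > parent 25 at index 0, swap → [28, 25, 18, 23, 22, 3, 13, 12, 17]

[28, 25, 18, 23, 22, 3, 13, 12, 17]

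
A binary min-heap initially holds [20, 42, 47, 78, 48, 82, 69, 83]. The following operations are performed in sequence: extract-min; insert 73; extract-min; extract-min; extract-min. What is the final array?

extract-min → returns 20:
  remove root 20; move last element 83 to root → [83, 42, 47, 78, 48, 82, 69]
  83 vs smaller child 42 at index 1, swap → [42, 83, 47, 78, 48, 82, 69]
  83 vs smaller child 48 at index 4, swap → [42, 48, 47, 78, 83, 82, 69]
insert 73:
  append 73 at index 7 → [42, 48, 47, 78, 83, 82, 69, 73]
  73 < parent 78 at index 3, swap → [42, 48, 47, 73, 83, 82, 69, 78]
extract-min → returns 42:
  remove root 42; move last element 78 to root → [78, 48, 47, 73, 83, 82, 69]
  78 vs smaller child 47 at index 2, swap → [47, 48, 78, 73, 83, 82, 69]
  78 vs smaller child 69 at index 6, swap → [47, 48, 69, 73, 83, 82, 78]
extract-min → returns 47:
  remove root 47; move last element 78 to root → [78, 48, 69, 73, 83, 82]
  78 vs smaller child 48 at index 1, swap → [48, 78, 69, 73, 83, 82]
  78 vs smaller child 73 at index 3, swap → [48, 73, 69, 78, 83, 82]
extract-min → returns 48:
  remove root 48; move last element 82 to root → [82, 73, 69, 78, 83]
  82 vs smaller child 69 at index 2, swap → [69, 73, 82, 78, 83]

[69, 73, 82, 78, 83]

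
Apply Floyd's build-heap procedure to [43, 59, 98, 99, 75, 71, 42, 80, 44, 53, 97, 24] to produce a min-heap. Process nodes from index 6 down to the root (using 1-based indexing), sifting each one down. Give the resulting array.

[24, 44, 42, 59, 53, 71, 43, 80, 99, 75, 97, 98]

sift down from index 6:
  71 vs only child 24 at index 12, swap → [43, 59, 98, 99, 75, 24, 42, 80, 44, 53, 97, 71]
sift down from index 5:
  75 vs smaller child 53 at index 10, swap → [43, 59, 98, 99, 53, 24, 42, 80, 44, 75, 97, 71]
sift down from index 4:
  99 vs smaller child 44 at index 9, swap → [43, 59, 98, 44, 53, 24, 42, 80, 99, 75, 97, 71]
sift down from index 3:
  98 vs smaller child 24 at index 6, swap → [43, 59, 24, 44, 53, 98, 42, 80, 99, 75, 97, 71]
  98 vs only child 71 at index 12, swap → [43, 59, 24, 44, 53, 71, 42, 80, 99, 75, 97, 98]
sift down from index 2:
  59 vs smaller child 44 at index 4, swap → [43, 44, 24, 59, 53, 71, 42, 80, 99, 75, 97, 98]
sift down from index 1:
  43 vs smaller child 24 at index 3, swap → [24, 44, 43, 59, 53, 71, 42, 80, 99, 75, 97, 98]
  43 vs smaller child 42 at index 7, swap → [24, 44, 42, 59, 53, 71, 43, 80, 99, 75, 97, 98]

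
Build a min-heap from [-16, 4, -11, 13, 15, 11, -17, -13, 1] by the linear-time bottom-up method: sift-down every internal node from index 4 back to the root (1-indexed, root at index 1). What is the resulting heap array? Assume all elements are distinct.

[-17, -13, -16, 1, 15, 11, -11, 13, 4]

sift down from index 4:
  13 vs smaller child -13 at index 8, swap → [-16, 4, -11, -13, 15, 11, -17, 13, 1]
sift down from index 3:
  -11 vs smaller child -17 at index 7, swap → [-16, 4, -17, -13, 15, 11, -11, 13, 1]
sift down from index 2:
  4 vs smaller child -13 at index 4, swap → [-16, -13, -17, 4, 15, 11, -11, 13, 1]
  4 vs smaller child 1 at index 9, swap → [-16, -13, -17, 1, 15, 11, -11, 13, 4]
sift down from index 1:
  -16 vs smaller child -17 at index 3, swap → [-17, -13, -16, 1, 15, 11, -11, 13, 4]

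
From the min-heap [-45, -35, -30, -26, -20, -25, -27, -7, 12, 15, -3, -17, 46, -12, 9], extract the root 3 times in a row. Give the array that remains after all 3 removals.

extract-min #1 returns -45:
  remove root -45; move last element 9 to root → [9, -35, -30, -26, -20, -25, -27, -7, 12, 15, -3, -17, 46, -12]
  9 vs smaller child -35 at index 1, swap → [-35, 9, -30, -26, -20, -25, -27, -7, 12, 15, -3, -17, 46, -12]
  9 vs smaller child -26 at index 3, swap → [-35, -26, -30, 9, -20, -25, -27, -7, 12, 15, -3, -17, 46, -12]
  9 vs smaller child -7 at index 7, swap → [-35, -26, -30, -7, -20, -25, -27, 9, 12, 15, -3, -17, 46, -12]
extract-min #2 returns -35:
  remove root -35; move last element -12 to root → [-12, -26, -30, -7, -20, -25, -27, 9, 12, 15, -3, -17, 46]
  -12 vs smaller child -30 at index 2, swap → [-30, -26, -12, -7, -20, -25, -27, 9, 12, 15, -3, -17, 46]
  -12 vs smaller child -27 at index 6, swap → [-30, -26, -27, -7, -20, -25, -12, 9, 12, 15, -3, -17, 46]
extract-min #3 returns -30:
  remove root -30; move last element 46 to root → [46, -26, -27, -7, -20, -25, -12, 9, 12, 15, -3, -17]
  46 vs smaller child -27 at index 2, swap → [-27, -26, 46, -7, -20, -25, -12, 9, 12, 15, -3, -17]
  46 vs smaller child -25 at index 5, swap → [-27, -26, -25, -7, -20, 46, -12, 9, 12, 15, -3, -17]
  46 vs only child -17 at index 11, swap → [-27, -26, -25, -7, -20, -17, -12, 9, 12, 15, -3, 46]

[-27, -26, -25, -7, -20, -17, -12, 9, 12, 15, -3, 46]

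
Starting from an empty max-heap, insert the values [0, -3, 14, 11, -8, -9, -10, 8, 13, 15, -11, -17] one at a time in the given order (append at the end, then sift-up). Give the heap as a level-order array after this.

Insert 0:
  append 0 at index 0 → [0] (no swap needed)
Insert -3:
  append -3 at index 1 → [0, -3] (no swap needed)
Insert 14:
  append 14 at index 2 → [0, -3, 14]
  14 > parent 0 at index 0, swap → [14, -3, 0]
Insert 11:
  append 11 at index 3 → [14, -3, 0, 11]
  11 > parent -3 at index 1, swap → [14, 11, 0, -3]
Insert -8:
  append -8 at index 4 → [14, 11, 0, -3, -8] (no swap needed)
Insert -9:
  append -9 at index 5 → [14, 11, 0, -3, -8, -9] (no swap needed)
Insert -10:
  append -10 at index 6 → [14, 11, 0, -3, -8, -9, -10] (no swap needed)
Insert 8:
  append 8 at index 7 → [14, 11, 0, -3, -8, -9, -10, 8]
  8 > parent -3 at index 3, swap → [14, 11, 0, 8, -8, -9, -10, -3]
Insert 13:
  append 13 at index 8 → [14, 11, 0, 8, -8, -9, -10, -3, 13]
  13 > parent 8 at index 3, swap → [14, 11, 0, 13, -8, -9, -10, -3, 8]
  13 > parent 11 at index 1, swap → [14, 13, 0, 11, -8, -9, -10, -3, 8]
Insert 15:
  append 15 at index 9 → [14, 13, 0, 11, -8, -9, -10, -3, 8, 15]
  15 > parent -8 at index 4, swap → [14, 13, 0, 11, 15, -9, -10, -3, 8, -8]
  15 > parent 13 at index 1, swap → [14, 15, 0, 11, 13, -9, -10, -3, 8, -8]
  15 > parent 14 at index 0, swap → [15, 14, 0, 11, 13, -9, -10, -3, 8, -8]
Insert -11:
  append -11 at index 10 → [15, 14, 0, 11, 13, -9, -10, -3, 8, -8, -11] (no swap needed)
Insert -17:
  append -17 at index 11 → [15, 14, 0, 11, 13, -9, -10, -3, 8, -8, -11, -17] (no swap needed)

[15, 14, 0, 11, 13, -9, -10, -3, 8, -8, -11, -17]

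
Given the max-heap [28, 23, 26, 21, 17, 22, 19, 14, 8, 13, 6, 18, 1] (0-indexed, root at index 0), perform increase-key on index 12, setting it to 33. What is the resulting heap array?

[33, 23, 28, 21, 17, 26, 19, 14, 8, 13, 6, 18, 22]

set index 12 from 1 to 33 → [28, 23, 26, 21, 17, 22, 19, 14, 8, 13, 6, 18, 33]
33 > parent 22 at index 5, swap → [28, 23, 26, 21, 17, 33, 19, 14, 8, 13, 6, 18, 22]
33 > parent 26 at index 2, swap → [28, 23, 33, 21, 17, 26, 19, 14, 8, 13, 6, 18, 22]
33 > parent 28 at index 0, swap → [33, 23, 28, 21, 17, 26, 19, 14, 8, 13, 6, 18, 22]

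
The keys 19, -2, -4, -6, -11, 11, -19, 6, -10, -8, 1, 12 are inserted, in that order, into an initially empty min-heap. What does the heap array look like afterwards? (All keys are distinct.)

[-19, -10, -11, -6, -8, 11, -2, 19, 6, -4, 1, 12]

Insert 19:
  append 19 at index 0 → [19] (no swap needed)
Insert -2:
  append -2 at index 1 → [19, -2]
  -2 < parent 19 at index 0, swap → [-2, 19]
Insert -4:
  append -4 at index 2 → [-2, 19, -4]
  -4 < parent -2 at index 0, swap → [-4, 19, -2]
Insert -6:
  append -6 at index 3 → [-4, 19, -2, -6]
  -6 < parent 19 at index 1, swap → [-4, -6, -2, 19]
  -6 < parent -4 at index 0, swap → [-6, -4, -2, 19]
Insert -11:
  append -11 at index 4 → [-6, -4, -2, 19, -11]
  -11 < parent -4 at index 1, swap → [-6, -11, -2, 19, -4]
  -11 < parent -6 at index 0, swap → [-11, -6, -2, 19, -4]
Insert 11:
  append 11 at index 5 → [-11, -6, -2, 19, -4, 11] (no swap needed)
Insert -19:
  append -19 at index 6 → [-11, -6, -2, 19, -4, 11, -19]
  -19 < parent -2 at index 2, swap → [-11, -6, -19, 19, -4, 11, -2]
  -19 < parent -11 at index 0, swap → [-19, -6, -11, 19, -4, 11, -2]
Insert 6:
  append 6 at index 7 → [-19, -6, -11, 19, -4, 11, -2, 6]
  6 < parent 19 at index 3, swap → [-19, -6, -11, 6, -4, 11, -2, 19]
Insert -10:
  append -10 at index 8 → [-19, -6, -11, 6, -4, 11, -2, 19, -10]
  -10 < parent 6 at index 3, swap → [-19, -6, -11, -10, -4, 11, -2, 19, 6]
  -10 < parent -6 at index 1, swap → [-19, -10, -11, -6, -4, 11, -2, 19, 6]
Insert -8:
  append -8 at index 9 → [-19, -10, -11, -6, -4, 11, -2, 19, 6, -8]
  -8 < parent -4 at index 4, swap → [-19, -10, -11, -6, -8, 11, -2, 19, 6, -4]
Insert 1:
  append 1 at index 10 → [-19, -10, -11, -6, -8, 11, -2, 19, 6, -4, 1] (no swap needed)
Insert 12:
  append 12 at index 11 → [-19, -10, -11, -6, -8, 11, -2, 19, 6, -4, 1, 12] (no swap needed)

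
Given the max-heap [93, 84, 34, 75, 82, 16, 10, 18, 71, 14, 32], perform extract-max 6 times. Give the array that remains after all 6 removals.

extract-max #1 returns 93:
  remove root 93; move last element 32 to root → [32, 84, 34, 75, 82, 16, 10, 18, 71, 14]
  32 vs larger child 84 at index 1, swap → [84, 32, 34, 75, 82, 16, 10, 18, 71, 14]
  32 vs larger child 82 at index 4, swap → [84, 82, 34, 75, 32, 16, 10, 18, 71, 14]
extract-max #2 returns 84:
  remove root 84; move last element 14 to root → [14, 82, 34, 75, 32, 16, 10, 18, 71]
  14 vs larger child 82 at index 1, swap → [82, 14, 34, 75, 32, 16, 10, 18, 71]
  14 vs larger child 75 at index 3, swap → [82, 75, 34, 14, 32, 16, 10, 18, 71]
  14 vs larger child 71 at index 8, swap → [82, 75, 34, 71, 32, 16, 10, 18, 14]
extract-max #3 returns 82:
  remove root 82; move last element 14 to root → [14, 75, 34, 71, 32, 16, 10, 18]
  14 vs larger child 75 at index 1, swap → [75, 14, 34, 71, 32, 16, 10, 18]
  14 vs larger child 71 at index 3, swap → [75, 71, 34, 14, 32, 16, 10, 18]
  14 vs only child 18 at index 7, swap → [75, 71, 34, 18, 32, 16, 10, 14]
extract-max #4 returns 75:
  remove root 75; move last element 14 to root → [14, 71, 34, 18, 32, 16, 10]
  14 vs larger child 71 at index 1, swap → [71, 14, 34, 18, 32, 16, 10]
  14 vs larger child 32 at index 4, swap → [71, 32, 34, 18, 14, 16, 10]
extract-max #5 returns 71:
  remove root 71; move last element 10 to root → [10, 32, 34, 18, 14, 16]
  10 vs larger child 34 at index 2, swap → [34, 32, 10, 18, 14, 16]
  10 vs only child 16 at index 5, swap → [34, 32, 16, 18, 14, 10]
extract-max #6 returns 34:
  remove root 34; move last element 10 to root → [10, 32, 16, 18, 14]
  10 vs larger child 32 at index 1, swap → [32, 10, 16, 18, 14]
  10 vs larger child 18 at index 3, swap → [32, 18, 16, 10, 14]

[32, 18, 16, 10, 14]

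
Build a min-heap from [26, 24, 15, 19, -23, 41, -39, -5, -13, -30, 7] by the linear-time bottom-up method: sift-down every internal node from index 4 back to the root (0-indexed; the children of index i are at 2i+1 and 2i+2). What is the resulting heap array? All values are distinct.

[-39, -30, 15, -13, -23, 41, 26, -5, 19, 24, 7]

sift down from index 4:
  -23 vs smaller child -30 at index 9, swap → [26, 24, 15, 19, -30, 41, -39, -5, -13, -23, 7]
sift down from index 3:
  19 vs smaller child -13 at index 8, swap → [26, 24, 15, -13, -30, 41, -39, -5, 19, -23, 7]
sift down from index 2:
  15 vs smaller child -39 at index 6, swap → [26, 24, -39, -13, -30, 41, 15, -5, 19, -23, 7]
sift down from index 1:
  24 vs smaller child -30 at index 4, swap → [26, -30, -39, -13, 24, 41, 15, -5, 19, -23, 7]
  24 vs smaller child -23 at index 9, swap → [26, -30, -39, -13, -23, 41, 15, -5, 19, 24, 7]
sift down from index 0:
  26 vs smaller child -39 at index 2, swap → [-39, -30, 26, -13, -23, 41, 15, -5, 19, 24, 7]
  26 vs smaller child 15 at index 6, swap → [-39, -30, 15, -13, -23, 41, 26, -5, 19, 24, 7]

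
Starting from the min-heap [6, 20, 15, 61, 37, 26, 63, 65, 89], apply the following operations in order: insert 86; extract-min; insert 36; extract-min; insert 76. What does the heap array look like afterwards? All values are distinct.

[20, 36, 26, 61, 37, 86, 63, 65, 89, 76]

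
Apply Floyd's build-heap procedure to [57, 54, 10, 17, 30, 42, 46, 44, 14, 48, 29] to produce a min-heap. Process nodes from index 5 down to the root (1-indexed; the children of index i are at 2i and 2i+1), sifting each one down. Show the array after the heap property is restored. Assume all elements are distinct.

sift down from index 5:
  30 vs smaller child 29 at index 11, swap → [57, 54, 10, 17, 29, 42, 46, 44, 14, 48, 30]
sift down from index 4:
  17 vs smaller child 14 at index 9, swap → [57, 54, 10, 14, 29, 42, 46, 44, 17, 48, 30]
sift down from index 3: already satisfies heap property
sift down from index 2:
  54 vs smaller child 14 at index 4, swap → [57, 14, 10, 54, 29, 42, 46, 44, 17, 48, 30]
  54 vs smaller child 17 at index 9, swap → [57, 14, 10, 17, 29, 42, 46, 44, 54, 48, 30]
sift down from index 1:
  57 vs smaller child 10 at index 3, swap → [10, 14, 57, 17, 29, 42, 46, 44, 54, 48, 30]
  57 vs smaller child 42 at index 6, swap → [10, 14, 42, 17, 29, 57, 46, 44, 54, 48, 30]

[10, 14, 42, 17, 29, 57, 46, 44, 54, 48, 30]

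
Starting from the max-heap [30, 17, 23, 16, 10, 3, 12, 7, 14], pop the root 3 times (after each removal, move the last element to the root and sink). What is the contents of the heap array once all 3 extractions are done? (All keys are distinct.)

extract-max #1 returns 30:
  remove root 30; move last element 14 to root → [14, 17, 23, 16, 10, 3, 12, 7]
  14 vs larger child 23 at index 2, swap → [23, 17, 14, 16, 10, 3, 12, 7]
extract-max #2 returns 23:
  remove root 23; move last element 7 to root → [7, 17, 14, 16, 10, 3, 12]
  7 vs larger child 17 at index 1, swap → [17, 7, 14, 16, 10, 3, 12]
  7 vs larger child 16 at index 3, swap → [17, 16, 14, 7, 10, 3, 12]
extract-max #3 returns 17:
  remove root 17; move last element 12 to root → [12, 16, 14, 7, 10, 3]
  12 vs larger child 16 at index 1, swap → [16, 12, 14, 7, 10, 3]

[16, 12, 14, 7, 10, 3]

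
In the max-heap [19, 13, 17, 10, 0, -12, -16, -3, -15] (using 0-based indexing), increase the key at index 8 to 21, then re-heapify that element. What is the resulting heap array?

set index 8 from -15 to 21 → [19, 13, 17, 10, 0, -12, -16, -3, 21]
21 > parent 10 at index 3, swap → [19, 13, 17, 21, 0, -12, -16, -3, 10]
21 > parent 13 at index 1, swap → [19, 21, 17, 13, 0, -12, -16, -3, 10]
21 > parent 19 at index 0, swap → [21, 19, 17, 13, 0, -12, -16, -3, 10]

[21, 19, 17, 13, 0, -12, -16, -3, 10]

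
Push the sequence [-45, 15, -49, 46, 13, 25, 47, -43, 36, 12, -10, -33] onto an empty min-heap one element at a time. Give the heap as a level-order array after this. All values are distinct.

Insert -45:
  append -45 at index 0 → [-45] (no swap needed)
Insert 15:
  append 15 at index 1 → [-45, 15] (no swap needed)
Insert -49:
  append -49 at index 2 → [-45, 15, -49]
  -49 < parent -45 at index 0, swap → [-49, 15, -45]
Insert 46:
  append 46 at index 3 → [-49, 15, -45, 46] (no swap needed)
Insert 13:
  append 13 at index 4 → [-49, 15, -45, 46, 13]
  13 < parent 15 at index 1, swap → [-49, 13, -45, 46, 15]
Insert 25:
  append 25 at index 5 → [-49, 13, -45, 46, 15, 25] (no swap needed)
Insert 47:
  append 47 at index 6 → [-49, 13, -45, 46, 15, 25, 47] (no swap needed)
Insert -43:
  append -43 at index 7 → [-49, 13, -45, 46, 15, 25, 47, -43]
  -43 < parent 46 at index 3, swap → [-49, 13, -45, -43, 15, 25, 47, 46]
  -43 < parent 13 at index 1, swap → [-49, -43, -45, 13, 15, 25, 47, 46]
Insert 36:
  append 36 at index 8 → [-49, -43, -45, 13, 15, 25, 47, 46, 36] (no swap needed)
Insert 12:
  append 12 at index 9 → [-49, -43, -45, 13, 15, 25, 47, 46, 36, 12]
  12 < parent 15 at index 4, swap → [-49, -43, -45, 13, 12, 25, 47, 46, 36, 15]
Insert -10:
  append -10 at index 10 → [-49, -43, -45, 13, 12, 25, 47, 46, 36, 15, -10]
  -10 < parent 12 at index 4, swap → [-49, -43, -45, 13, -10, 25, 47, 46, 36, 15, 12]
Insert -33:
  append -33 at index 11 → [-49, -43, -45, 13, -10, 25, 47, 46, 36, 15, 12, -33]
  -33 < parent 25 at index 5, swap → [-49, -43, -45, 13, -10, -33, 47, 46, 36, 15, 12, 25]

[-49, -43, -45, 13, -10, -33, 47, 46, 36, 15, 12, 25]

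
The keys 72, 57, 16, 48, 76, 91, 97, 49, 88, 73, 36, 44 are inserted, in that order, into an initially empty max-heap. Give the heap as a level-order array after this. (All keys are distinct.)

[97, 88, 91, 72, 73, 44, 76, 48, 49, 57, 36, 16]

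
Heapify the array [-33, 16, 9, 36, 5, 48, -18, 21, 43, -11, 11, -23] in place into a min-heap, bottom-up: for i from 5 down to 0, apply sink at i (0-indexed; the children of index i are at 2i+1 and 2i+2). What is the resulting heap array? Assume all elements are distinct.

[-33, -11, -23, 21, 5, 9, -18, 36, 43, 16, 11, 48]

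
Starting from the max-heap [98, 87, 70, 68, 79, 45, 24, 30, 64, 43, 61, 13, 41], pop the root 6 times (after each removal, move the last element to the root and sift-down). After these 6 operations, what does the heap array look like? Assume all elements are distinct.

extract-max #1 returns 98:
  remove root 98; move last element 41 to root → [41, 87, 70, 68, 79, 45, 24, 30, 64, 43, 61, 13]
  41 vs larger child 87 at index 1, swap → [87, 41, 70, 68, 79, 45, 24, 30, 64, 43, 61, 13]
  41 vs larger child 79 at index 4, swap → [87, 79, 70, 68, 41, 45, 24, 30, 64, 43, 61, 13]
  41 vs larger child 61 at index 10, swap → [87, 79, 70, 68, 61, 45, 24, 30, 64, 43, 41, 13]
extract-max #2 returns 87:
  remove root 87; move last element 13 to root → [13, 79, 70, 68, 61, 45, 24, 30, 64, 43, 41]
  13 vs larger child 79 at index 1, swap → [79, 13, 70, 68, 61, 45, 24, 30, 64, 43, 41]
  13 vs larger child 68 at index 3, swap → [79, 68, 70, 13, 61, 45, 24, 30, 64, 43, 41]
  13 vs larger child 64 at index 8, swap → [79, 68, 70, 64, 61, 45, 24, 30, 13, 43, 41]
extract-max #3 returns 79:
  remove root 79; move last element 41 to root → [41, 68, 70, 64, 61, 45, 24, 30, 13, 43]
  41 vs larger child 70 at index 2, swap → [70, 68, 41, 64, 61, 45, 24, 30, 13, 43]
  41 vs larger child 45 at index 5, swap → [70, 68, 45, 64, 61, 41, 24, 30, 13, 43]
extract-max #4 returns 70:
  remove root 70; move last element 43 to root → [43, 68, 45, 64, 61, 41, 24, 30, 13]
  43 vs larger child 68 at index 1, swap → [68, 43, 45, 64, 61, 41, 24, 30, 13]
  43 vs larger child 64 at index 3, swap → [68, 64, 45, 43, 61, 41, 24, 30, 13]
extract-max #5 returns 68:
  remove root 68; move last element 13 to root → [13, 64, 45, 43, 61, 41, 24, 30]
  13 vs larger child 64 at index 1, swap → [64, 13, 45, 43, 61, 41, 24, 30]
  13 vs larger child 61 at index 4, swap → [64, 61, 45, 43, 13, 41, 24, 30]
extract-max #6 returns 64:
  remove root 64; move last element 30 to root → [30, 61, 45, 43, 13, 41, 24]
  30 vs larger child 61 at index 1, swap → [61, 30, 45, 43, 13, 41, 24]
  30 vs larger child 43 at index 3, swap → [61, 43, 45, 30, 13, 41, 24]

[61, 43, 45, 30, 13, 41, 24]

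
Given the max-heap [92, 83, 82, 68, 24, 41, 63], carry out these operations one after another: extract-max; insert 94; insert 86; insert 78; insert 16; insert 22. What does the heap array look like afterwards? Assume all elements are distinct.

[94, 86, 83, 78, 24, 41, 82, 63, 68, 16, 22]

extract-max → returns 92:
  remove root 92; move last element 63 to root → [63, 83, 82, 68, 24, 41]
  63 vs larger child 83 at index 1, swap → [83, 63, 82, 68, 24, 41]
  63 vs larger child 68 at index 3, swap → [83, 68, 82, 63, 24, 41]
insert 94:
  append 94 at index 6 → [83, 68, 82, 63, 24, 41, 94]
  94 > parent 82 at index 2, swap → [83, 68, 94, 63, 24, 41, 82]
  94 > parent 83 at index 0, swap → [94, 68, 83, 63, 24, 41, 82]
insert 86:
  append 86 at index 7 → [94, 68, 83, 63, 24, 41, 82, 86]
  86 > parent 63 at index 3, swap → [94, 68, 83, 86, 24, 41, 82, 63]
  86 > parent 68 at index 1, swap → [94, 86, 83, 68, 24, 41, 82, 63]
insert 78:
  append 78 at index 8 → [94, 86, 83, 68, 24, 41, 82, 63, 78]
  78 > parent 68 at index 3, swap → [94, 86, 83, 78, 24, 41, 82, 63, 68]
insert 16:
  append 16 at index 9 → [94, 86, 83, 78, 24, 41, 82, 63, 68, 16] (no swap needed)
insert 22:
  append 22 at index 10 → [94, 86, 83, 78, 24, 41, 82, 63, 68, 16, 22] (no swap needed)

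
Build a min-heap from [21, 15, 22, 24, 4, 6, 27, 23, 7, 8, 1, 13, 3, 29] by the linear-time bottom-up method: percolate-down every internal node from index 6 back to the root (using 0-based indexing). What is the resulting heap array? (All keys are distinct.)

sift down from index 6: already satisfies heap property
sift down from index 5:
  6 vs smaller child 3 at index 12, swap → [21, 15, 22, 24, 4, 3, 27, 23, 7, 8, 1, 13, 6, 29]
sift down from index 4:
  4 vs smaller child 1 at index 10, swap → [21, 15, 22, 24, 1, 3, 27, 23, 7, 8, 4, 13, 6, 29]
sift down from index 3:
  24 vs smaller child 7 at index 8, swap → [21, 15, 22, 7, 1, 3, 27, 23, 24, 8, 4, 13, 6, 29]
sift down from index 2:
  22 vs smaller child 3 at index 5, swap → [21, 15, 3, 7, 1, 22, 27, 23, 24, 8, 4, 13, 6, 29]
  22 vs smaller child 6 at index 12, swap → [21, 15, 3, 7, 1, 6, 27, 23, 24, 8, 4, 13, 22, 29]
sift down from index 1:
  15 vs smaller child 1 at index 4, swap → [21, 1, 3, 7, 15, 6, 27, 23, 24, 8, 4, 13, 22, 29]
  15 vs smaller child 4 at index 10, swap → [21, 1, 3, 7, 4, 6, 27, 23, 24, 8, 15, 13, 22, 29]
sift down from index 0:
  21 vs smaller child 1 at index 1, swap → [1, 21, 3, 7, 4, 6, 27, 23, 24, 8, 15, 13, 22, 29]
  21 vs smaller child 4 at index 4, swap → [1, 4, 3, 7, 21, 6, 27, 23, 24, 8, 15, 13, 22, 29]
  21 vs smaller child 8 at index 9, swap → [1, 4, 3, 7, 8, 6, 27, 23, 24, 21, 15, 13, 22, 29]

[1, 4, 3, 7, 8, 6, 27, 23, 24, 21, 15, 13, 22, 29]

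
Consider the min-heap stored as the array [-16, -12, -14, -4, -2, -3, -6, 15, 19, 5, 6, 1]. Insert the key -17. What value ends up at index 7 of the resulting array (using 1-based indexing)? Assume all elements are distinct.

append -17 at index 13 → [-16, -12, -14, -4, -2, -3, -6, 15, 19, 5, 6, 1, -17]
-17 < parent -3 at index 6, swap → [-16, -12, -14, -4, -2, -17, -6, 15, 19, 5, 6, 1, -3]
-17 < parent -14 at index 3, swap → [-16, -12, -17, -4, -2, -14, -6, 15, 19, 5, 6, 1, -3]
-17 < parent -16 at index 1, swap → [-17, -12, -16, -4, -2, -14, -6, 15, 19, 5, 6, 1, -3]
resulting array: [-17, -12, -16, -4, -2, -14, -6, 15, 19, 5, 6, 1, -3]

-6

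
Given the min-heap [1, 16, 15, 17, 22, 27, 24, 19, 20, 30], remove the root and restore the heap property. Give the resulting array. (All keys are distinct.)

remove root 1; move last element 30 to root → [30, 16, 15, 17, 22, 27, 24, 19, 20]
30 vs smaller child 15 at index 2, swap → [15, 16, 30, 17, 22, 27, 24, 19, 20]
30 vs smaller child 24 at index 6, swap → [15, 16, 24, 17, 22, 27, 30, 19, 20]

[15, 16, 24, 17, 22, 27, 30, 19, 20]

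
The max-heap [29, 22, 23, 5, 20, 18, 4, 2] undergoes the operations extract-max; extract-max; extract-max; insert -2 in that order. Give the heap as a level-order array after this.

extract-max → returns 29:
  remove root 29; move last element 2 to root → [2, 22, 23, 5, 20, 18, 4]
  2 vs larger child 23 at index 2, swap → [23, 22, 2, 5, 20, 18, 4]
  2 vs larger child 18 at index 5, swap → [23, 22, 18, 5, 20, 2, 4]
extract-max → returns 23:
  remove root 23; move last element 4 to root → [4, 22, 18, 5, 20, 2]
  4 vs larger child 22 at index 1, swap → [22, 4, 18, 5, 20, 2]
  4 vs larger child 20 at index 4, swap → [22, 20, 18, 5, 4, 2]
extract-max → returns 22:
  remove root 22; move last element 2 to root → [2, 20, 18, 5, 4]
  2 vs larger child 20 at index 1, swap → [20, 2, 18, 5, 4]
  2 vs larger child 5 at index 3, swap → [20, 5, 18, 2, 4]
insert -2:
  append -2 at index 5 → [20, 5, 18, 2, 4, -2] (no swap needed)

[20, 5, 18, 2, 4, -2]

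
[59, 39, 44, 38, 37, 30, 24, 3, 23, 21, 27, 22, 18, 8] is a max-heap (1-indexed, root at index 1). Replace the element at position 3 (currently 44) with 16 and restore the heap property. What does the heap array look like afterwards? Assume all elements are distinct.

[59, 39, 30, 38, 37, 22, 24, 3, 23, 21, 27, 16, 18, 8]

set index 3 from 44 to 16 → [59, 39, 16, 38, 37, 30, 24, 3, 23, 21, 27, 22, 18, 8]
16 vs larger child 30 at index 6, swap → [59, 39, 30, 38, 37, 16, 24, 3, 23, 21, 27, 22, 18, 8]
16 vs larger child 22 at index 12, swap → [59, 39, 30, 38, 37, 22, 24, 3, 23, 21, 27, 16, 18, 8]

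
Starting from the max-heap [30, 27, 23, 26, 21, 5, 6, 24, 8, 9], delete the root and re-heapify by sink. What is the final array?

remove root 30; move last element 9 to root → [9, 27, 23, 26, 21, 5, 6, 24, 8]
9 vs larger child 27 at index 1, swap → [27, 9, 23, 26, 21, 5, 6, 24, 8]
9 vs larger child 26 at index 3, swap → [27, 26, 23, 9, 21, 5, 6, 24, 8]
9 vs larger child 24 at index 7, swap → [27, 26, 23, 24, 21, 5, 6, 9, 8]

[27, 26, 23, 24, 21, 5, 6, 9, 8]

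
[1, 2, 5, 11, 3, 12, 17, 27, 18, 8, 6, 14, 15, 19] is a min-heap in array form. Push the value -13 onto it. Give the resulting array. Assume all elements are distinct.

append -13 at index 14 → [1, 2, 5, 11, 3, 12, 17, 27, 18, 8, 6, 14, 15, 19, -13]
-13 < parent 17 at index 6, swap → [1, 2, 5, 11, 3, 12, -13, 27, 18, 8, 6, 14, 15, 19, 17]
-13 < parent 5 at index 2, swap → [1, 2, -13, 11, 3, 12, 5, 27, 18, 8, 6, 14, 15, 19, 17]
-13 < parent 1 at index 0, swap → [-13, 2, 1, 11, 3, 12, 5, 27, 18, 8, 6, 14, 15, 19, 17]

[-13, 2, 1, 11, 3, 12, 5, 27, 18, 8, 6, 14, 15, 19, 17]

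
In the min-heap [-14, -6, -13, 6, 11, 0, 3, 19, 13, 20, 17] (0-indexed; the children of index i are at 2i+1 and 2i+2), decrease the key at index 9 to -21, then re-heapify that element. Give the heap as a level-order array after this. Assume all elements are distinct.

[-21, -14, -13, 6, -6, 0, 3, 19, 13, 11, 17]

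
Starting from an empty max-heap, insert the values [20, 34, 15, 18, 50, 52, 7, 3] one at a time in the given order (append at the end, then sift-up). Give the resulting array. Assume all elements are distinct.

Insert 20:
  append 20 at index 0 → [20] (no swap needed)
Insert 34:
  append 34 at index 1 → [20, 34]
  34 > parent 20 at index 0, swap → [34, 20]
Insert 15:
  append 15 at index 2 → [34, 20, 15] (no swap needed)
Insert 18:
  append 18 at index 3 → [34, 20, 15, 18] (no swap needed)
Insert 50:
  append 50 at index 4 → [34, 20, 15, 18, 50]
  50 > parent 20 at index 1, swap → [34, 50, 15, 18, 20]
  50 > parent 34 at index 0, swap → [50, 34, 15, 18, 20]
Insert 52:
  append 52 at index 5 → [50, 34, 15, 18, 20, 52]
  52 > parent 15 at index 2, swap → [50, 34, 52, 18, 20, 15]
  52 > parent 50 at index 0, swap → [52, 34, 50, 18, 20, 15]
Insert 7:
  append 7 at index 6 → [52, 34, 50, 18, 20, 15, 7] (no swap needed)
Insert 3:
  append 3 at index 7 → [52, 34, 50, 18, 20, 15, 7, 3] (no swap needed)

[52, 34, 50, 18, 20, 15, 7, 3]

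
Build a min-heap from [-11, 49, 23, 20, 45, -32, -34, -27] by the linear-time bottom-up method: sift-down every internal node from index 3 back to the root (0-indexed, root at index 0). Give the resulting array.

[-34, -27, -32, 20, 45, -11, 23, 49]

sift down from index 3:
  20 vs only child -27 at index 7, swap → [-11, 49, 23, -27, 45, -32, -34, 20]
sift down from index 2:
  23 vs smaller child -34 at index 6, swap → [-11, 49, -34, -27, 45, -32, 23, 20]
sift down from index 1:
  49 vs smaller child -27 at index 3, swap → [-11, -27, -34, 49, 45, -32, 23, 20]
  49 vs only child 20 at index 7, swap → [-11, -27, -34, 20, 45, -32, 23, 49]
sift down from index 0:
  -11 vs smaller child -34 at index 2, swap → [-34, -27, -11, 20, 45, -32, 23, 49]
  -11 vs smaller child -32 at index 5, swap → [-34, -27, -32, 20, 45, -11, 23, 49]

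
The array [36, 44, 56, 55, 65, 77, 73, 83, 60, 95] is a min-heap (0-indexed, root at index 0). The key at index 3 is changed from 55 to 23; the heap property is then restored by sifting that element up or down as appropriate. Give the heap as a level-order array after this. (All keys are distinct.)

set index 3 from 55 to 23 → [36, 44, 56, 23, 65, 77, 73, 83, 60, 95]
23 < parent 44 at index 1, swap → [36, 23, 56, 44, 65, 77, 73, 83, 60, 95]
23 < parent 36 at index 0, swap → [23, 36, 56, 44, 65, 77, 73, 83, 60, 95]

[23, 36, 56, 44, 65, 77, 73, 83, 60, 95]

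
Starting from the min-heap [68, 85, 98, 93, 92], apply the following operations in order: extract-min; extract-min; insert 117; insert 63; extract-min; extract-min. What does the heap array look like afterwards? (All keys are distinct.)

[93, 117, 98]

extract-min → returns 68:
  remove root 68; move last element 92 to root → [92, 85, 98, 93]
  92 vs smaller child 85 at index 1, swap → [85, 92, 98, 93]
extract-min → returns 85:
  remove root 85; move last element 93 to root → [93, 92, 98]
  93 vs smaller child 92 at index 1, swap → [92, 93, 98]
insert 117:
  append 117 at index 3 → [92, 93, 98, 117] (no swap needed)
insert 63:
  append 63 at index 4 → [92, 93, 98, 117, 63]
  63 < parent 93 at index 1, swap → [92, 63, 98, 117, 93]
  63 < parent 92 at index 0, swap → [63, 92, 98, 117, 93]
extract-min → returns 63:
  remove root 63; move last element 93 to root → [93, 92, 98, 117]
  93 vs smaller child 92 at index 1, swap → [92, 93, 98, 117]
extract-min → returns 92:
  remove root 92; move last element 117 to root → [117, 93, 98]
  117 vs smaller child 93 at index 1, swap → [93, 117, 98]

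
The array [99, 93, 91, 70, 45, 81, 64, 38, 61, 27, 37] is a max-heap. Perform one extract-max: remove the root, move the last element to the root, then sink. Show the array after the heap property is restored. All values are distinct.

remove root 99; move last element 37 to root → [37, 93, 91, 70, 45, 81, 64, 38, 61, 27]
37 vs larger child 93 at index 1, swap → [93, 37, 91, 70, 45, 81, 64, 38, 61, 27]
37 vs larger child 70 at index 3, swap → [93, 70, 91, 37, 45, 81, 64, 38, 61, 27]
37 vs larger child 61 at index 8, swap → [93, 70, 91, 61, 45, 81, 64, 38, 37, 27]

[93, 70, 91, 61, 45, 81, 64, 38, 37, 27]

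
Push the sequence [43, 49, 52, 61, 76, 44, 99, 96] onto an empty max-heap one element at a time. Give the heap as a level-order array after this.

Insert 43:
  append 43 at index 0 → [43] (no swap needed)
Insert 49:
  append 49 at index 1 → [43, 49]
  49 > parent 43 at index 0, swap → [49, 43]
Insert 52:
  append 52 at index 2 → [49, 43, 52]
  52 > parent 49 at index 0, swap → [52, 43, 49]
Insert 61:
  append 61 at index 3 → [52, 43, 49, 61]
  61 > parent 43 at index 1, swap → [52, 61, 49, 43]
  61 > parent 52 at index 0, swap → [61, 52, 49, 43]
Insert 76:
  append 76 at index 4 → [61, 52, 49, 43, 76]
  76 > parent 52 at index 1, swap → [61, 76, 49, 43, 52]
  76 > parent 61 at index 0, swap → [76, 61, 49, 43, 52]
Insert 44:
  append 44 at index 5 → [76, 61, 49, 43, 52, 44] (no swap needed)
Insert 99:
  append 99 at index 6 → [76, 61, 49, 43, 52, 44, 99]
  99 > parent 49 at index 2, swap → [76, 61, 99, 43, 52, 44, 49]
  99 > parent 76 at index 0, swap → [99, 61, 76, 43, 52, 44, 49]
Insert 96:
  append 96 at index 7 → [99, 61, 76, 43, 52, 44, 49, 96]
  96 > parent 43 at index 3, swap → [99, 61, 76, 96, 52, 44, 49, 43]
  96 > parent 61 at index 1, swap → [99, 96, 76, 61, 52, 44, 49, 43]

[99, 96, 76, 61, 52, 44, 49, 43]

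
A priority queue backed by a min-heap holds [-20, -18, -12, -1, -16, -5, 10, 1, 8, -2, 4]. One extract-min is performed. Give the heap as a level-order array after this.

remove root -20; move last element 4 to root → [4, -18, -12, -1, -16, -5, 10, 1, 8, -2]
4 vs smaller child -18 at index 1, swap → [-18, 4, -12, -1, -16, -5, 10, 1, 8, -2]
4 vs smaller child -16 at index 4, swap → [-18, -16, -12, -1, 4, -5, 10, 1, 8, -2]
4 vs only child -2 at index 9, swap → [-18, -16, -12, -1, -2, -5, 10, 1, 8, 4]

[-18, -16, -12, -1, -2, -5, 10, 1, 8, 4]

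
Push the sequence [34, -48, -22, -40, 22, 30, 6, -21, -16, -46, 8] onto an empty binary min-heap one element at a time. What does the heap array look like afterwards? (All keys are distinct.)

Insert 34:
  append 34 at index 0 → [34] (no swap needed)
Insert -48:
  append -48 at index 1 → [34, -48]
  -48 < parent 34 at index 0, swap → [-48, 34]
Insert -22:
  append -22 at index 2 → [-48, 34, -22] (no swap needed)
Insert -40:
  append -40 at index 3 → [-48, 34, -22, -40]
  -40 < parent 34 at index 1, swap → [-48, -40, -22, 34]
Insert 22:
  append 22 at index 4 → [-48, -40, -22, 34, 22] (no swap needed)
Insert 30:
  append 30 at index 5 → [-48, -40, -22, 34, 22, 30] (no swap needed)
Insert 6:
  append 6 at index 6 → [-48, -40, -22, 34, 22, 30, 6] (no swap needed)
Insert -21:
  append -21 at index 7 → [-48, -40, -22, 34, 22, 30, 6, -21]
  -21 < parent 34 at index 3, swap → [-48, -40, -22, -21, 22, 30, 6, 34]
Insert -16:
  append -16 at index 8 → [-48, -40, -22, -21, 22, 30, 6, 34, -16] (no swap needed)
Insert -46:
  append -46 at index 9 → [-48, -40, -22, -21, 22, 30, 6, 34, -16, -46]
  -46 < parent 22 at index 4, swap → [-48, -40, -22, -21, -46, 30, 6, 34, -16, 22]
  -46 < parent -40 at index 1, swap → [-48, -46, -22, -21, -40, 30, 6, 34, -16, 22]
Insert 8:
  append 8 at index 10 → [-48, -46, -22, -21, -40, 30, 6, 34, -16, 22, 8] (no swap needed)

[-48, -46, -22, -21, -40, 30, 6, 34, -16, 22, 8]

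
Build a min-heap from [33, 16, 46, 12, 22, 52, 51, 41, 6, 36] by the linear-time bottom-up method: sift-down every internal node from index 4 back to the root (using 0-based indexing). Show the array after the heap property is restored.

[6, 12, 46, 16, 22, 52, 51, 41, 33, 36]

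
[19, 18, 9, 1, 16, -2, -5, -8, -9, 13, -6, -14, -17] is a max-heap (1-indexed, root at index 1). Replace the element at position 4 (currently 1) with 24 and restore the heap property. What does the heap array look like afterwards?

[24, 19, 9, 18, 16, -2, -5, -8, -9, 13, -6, -14, -17]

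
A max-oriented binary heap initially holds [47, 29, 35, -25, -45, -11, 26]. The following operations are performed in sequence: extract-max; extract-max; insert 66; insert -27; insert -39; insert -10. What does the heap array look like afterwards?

[66, -10, 29, -11, -45, 26, -27, -39, -25]

extract-max → returns 47:
  remove root 47; move last element 26 to root → [26, 29, 35, -25, -45, -11]
  26 vs larger child 35 at index 2, swap → [35, 29, 26, -25, -45, -11]
extract-max → returns 35:
  remove root 35; move last element -11 to root → [-11, 29, 26, -25, -45]
  -11 vs larger child 29 at index 1, swap → [29, -11, 26, -25, -45]
insert 66:
  append 66 at index 5 → [29, -11, 26, -25, -45, 66]
  66 > parent 26 at index 2, swap → [29, -11, 66, -25, -45, 26]
  66 > parent 29 at index 0, swap → [66, -11, 29, -25, -45, 26]
insert -27:
  append -27 at index 6 → [66, -11, 29, -25, -45, 26, -27] (no swap needed)
insert -39:
  append -39 at index 7 → [66, -11, 29, -25, -45, 26, -27, -39] (no swap needed)
insert -10:
  append -10 at index 8 → [66, -11, 29, -25, -45, 26, -27, -39, -10]
  -10 > parent -25 at index 3, swap → [66, -11, 29, -10, -45, 26, -27, -39, -25]
  -10 > parent -11 at index 1, swap → [66, -10, 29, -11, -45, 26, -27, -39, -25]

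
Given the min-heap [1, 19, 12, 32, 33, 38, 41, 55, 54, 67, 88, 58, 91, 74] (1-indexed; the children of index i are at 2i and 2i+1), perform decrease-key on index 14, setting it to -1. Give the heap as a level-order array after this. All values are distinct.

[-1, 19, 1, 32, 33, 38, 12, 55, 54, 67, 88, 58, 91, 41]

set index 14 from 74 to -1 → [1, 19, 12, 32, 33, 38, 41, 55, 54, 67, 88, 58, 91, -1]
-1 < parent 41 at index 7, swap → [1, 19, 12, 32, 33, 38, -1, 55, 54, 67, 88, 58, 91, 41]
-1 < parent 12 at index 3, swap → [1, 19, -1, 32, 33, 38, 12, 55, 54, 67, 88, 58, 91, 41]
-1 < parent 1 at index 1, swap → [-1, 19, 1, 32, 33, 38, 12, 55, 54, 67, 88, 58, 91, 41]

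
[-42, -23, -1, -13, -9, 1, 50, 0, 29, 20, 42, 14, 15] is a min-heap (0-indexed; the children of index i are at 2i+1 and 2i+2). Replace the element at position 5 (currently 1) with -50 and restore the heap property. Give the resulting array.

[-50, -23, -42, -13, -9, -1, 50, 0, 29, 20, 42, 14, 15]

set index 5 from 1 to -50 → [-42, -23, -1, -13, -9, -50, 50, 0, 29, 20, 42, 14, 15]
-50 < parent -1 at index 2, swap → [-42, -23, -50, -13, -9, -1, 50, 0, 29, 20, 42, 14, 15]
-50 < parent -42 at index 0, swap → [-50, -23, -42, -13, -9, -1, 50, 0, 29, 20, 42, 14, 15]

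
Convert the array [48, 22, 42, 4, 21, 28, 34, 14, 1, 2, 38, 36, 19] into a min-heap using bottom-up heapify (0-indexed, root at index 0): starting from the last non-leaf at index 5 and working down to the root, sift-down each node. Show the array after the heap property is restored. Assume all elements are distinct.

sift down from index 5:
  28 vs smaller child 19 at index 12, swap → [48, 22, 42, 4, 21, 19, 34, 14, 1, 2, 38, 36, 28]
sift down from index 4:
  21 vs smaller child 2 at index 9, swap → [48, 22, 42, 4, 2, 19, 34, 14, 1, 21, 38, 36, 28]
sift down from index 3:
  4 vs smaller child 1 at index 8, swap → [48, 22, 42, 1, 2, 19, 34, 14, 4, 21, 38, 36, 28]
sift down from index 2:
  42 vs smaller child 19 at index 5, swap → [48, 22, 19, 1, 2, 42, 34, 14, 4, 21, 38, 36, 28]
  42 vs smaller child 28 at index 12, swap → [48, 22, 19, 1, 2, 28, 34, 14, 4, 21, 38, 36, 42]
sift down from index 1:
  22 vs smaller child 1 at index 3, swap → [48, 1, 19, 22, 2, 28, 34, 14, 4, 21, 38, 36, 42]
  22 vs smaller child 4 at index 8, swap → [48, 1, 19, 4, 2, 28, 34, 14, 22, 21, 38, 36, 42]
sift down from index 0:
  48 vs smaller child 1 at index 1, swap → [1, 48, 19, 4, 2, 28, 34, 14, 22, 21, 38, 36, 42]
  48 vs smaller child 2 at index 4, swap → [1, 2, 19, 4, 48, 28, 34, 14, 22, 21, 38, 36, 42]
  48 vs smaller child 21 at index 9, swap → [1, 2, 19, 4, 21, 28, 34, 14, 22, 48, 38, 36, 42]

[1, 2, 19, 4, 21, 28, 34, 14, 22, 48, 38, 36, 42]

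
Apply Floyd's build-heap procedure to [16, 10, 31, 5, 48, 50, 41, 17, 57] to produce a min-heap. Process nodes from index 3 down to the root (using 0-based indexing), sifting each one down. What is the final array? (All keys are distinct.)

[5, 10, 31, 16, 48, 50, 41, 17, 57]

sift down from index 3: already satisfies heap property
sift down from index 2: already satisfies heap property
sift down from index 1:
  10 vs smaller child 5 at index 3, swap → [16, 5, 31, 10, 48, 50, 41, 17, 57]
sift down from index 0:
  16 vs smaller child 5 at index 1, swap → [5, 16, 31, 10, 48, 50, 41, 17, 57]
  16 vs smaller child 10 at index 3, swap → [5, 10, 31, 16, 48, 50, 41, 17, 57]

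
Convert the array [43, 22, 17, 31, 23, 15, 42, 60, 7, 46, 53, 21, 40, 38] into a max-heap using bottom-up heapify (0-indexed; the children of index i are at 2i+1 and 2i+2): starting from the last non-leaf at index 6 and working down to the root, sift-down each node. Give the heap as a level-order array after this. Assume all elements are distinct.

sift down from index 6: already satisfies heap property
sift down from index 5:
  15 vs larger child 40 at index 12, swap → [43, 22, 17, 31, 23, 40, 42, 60, 7, 46, 53, 21, 15, 38]
sift down from index 4:
  23 vs larger child 53 at index 10, swap → [43, 22, 17, 31, 53, 40, 42, 60, 7, 46, 23, 21, 15, 38]
sift down from index 3:
  31 vs larger child 60 at index 7, swap → [43, 22, 17, 60, 53, 40, 42, 31, 7, 46, 23, 21, 15, 38]
sift down from index 2:
  17 vs larger child 42 at index 6, swap → [43, 22, 42, 60, 53, 40, 17, 31, 7, 46, 23, 21, 15, 38]
  17 vs only child 38 at index 13, swap → [43, 22, 42, 60, 53, 40, 38, 31, 7, 46, 23, 21, 15, 17]
sift down from index 1:
  22 vs larger child 60 at index 3, swap → [43, 60, 42, 22, 53, 40, 38, 31, 7, 46, 23, 21, 15, 17]
  22 vs larger child 31 at index 7, swap → [43, 60, 42, 31, 53, 40, 38, 22, 7, 46, 23, 21, 15, 17]
sift down from index 0:
  43 vs larger child 60 at index 1, swap → [60, 43, 42, 31, 53, 40, 38, 22, 7, 46, 23, 21, 15, 17]
  43 vs larger child 53 at index 4, swap → [60, 53, 42, 31, 43, 40, 38, 22, 7, 46, 23, 21, 15, 17]
  43 vs larger child 46 at index 9, swap → [60, 53, 42, 31, 46, 40, 38, 22, 7, 43, 23, 21, 15, 17]

[60, 53, 42, 31, 46, 40, 38, 22, 7, 43, 23, 21, 15, 17]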